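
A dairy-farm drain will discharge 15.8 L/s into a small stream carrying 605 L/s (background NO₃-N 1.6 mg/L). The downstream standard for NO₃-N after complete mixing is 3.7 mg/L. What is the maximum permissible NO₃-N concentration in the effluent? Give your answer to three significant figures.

At the limit, (Qr·Cr + Qe·Cₑ)/(Qr + Qe) = 3.7:
Cₑ = (620.8·3.7 − 605.0·1.600) / 15.80 = 84.11 mg/L.

84.1 mg/L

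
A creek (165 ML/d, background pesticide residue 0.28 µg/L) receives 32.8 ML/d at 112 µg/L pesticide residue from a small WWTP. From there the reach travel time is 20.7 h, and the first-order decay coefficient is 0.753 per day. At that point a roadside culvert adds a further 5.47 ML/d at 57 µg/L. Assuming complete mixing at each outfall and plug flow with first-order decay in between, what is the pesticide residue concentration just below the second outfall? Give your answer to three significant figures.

11.1 µg/L

After mixing, C = (165.0·0.2800 + 32.80·112.0) / 197.8 = 3720/197.8 = 18.81 µg/L; combined flow 197.8 ML/d.
Decay over the reach: 18.81·exp(−kt) = 18.81·0.5223 = 9.823 µg/L.
At the second outfall, C = (197.8·9.823 + 5.470·57.00) / (197.8 + 5.470) = 11.09 µg/L.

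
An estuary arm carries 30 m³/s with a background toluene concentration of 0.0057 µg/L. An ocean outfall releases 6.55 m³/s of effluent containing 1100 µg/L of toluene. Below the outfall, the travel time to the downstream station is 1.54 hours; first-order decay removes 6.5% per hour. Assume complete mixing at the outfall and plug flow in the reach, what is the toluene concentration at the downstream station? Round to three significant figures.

After mixing, C = (30.00·0.005700 + 6.550·1100) / 36.55 = 7205/36.55 = 197.1 µg/L.
6.5%/h lost → k = −ln(1 − 0.065) = 0.06721 h⁻¹.
After decay, C = 197.1 × e^(−kt) = 197.1 × 0.9017 = 177.7 µg/L.

178 µg/L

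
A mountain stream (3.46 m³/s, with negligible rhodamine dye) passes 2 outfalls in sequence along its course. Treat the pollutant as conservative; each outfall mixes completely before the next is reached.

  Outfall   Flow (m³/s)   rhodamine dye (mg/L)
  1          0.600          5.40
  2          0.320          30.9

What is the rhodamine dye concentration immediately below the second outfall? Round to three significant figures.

Outfall 1: combined Q = 4.060 m³/s; C = (3.460·0 + 0.6000·5.400)/4.060 = 0.7980 mg/L.
Outfall 2: combined Q = 4.380 m³/s; C = (4.060·0.7980 + 0.3200·30.90)/4.380 = 2.997 mg/L.

3.00 mg/L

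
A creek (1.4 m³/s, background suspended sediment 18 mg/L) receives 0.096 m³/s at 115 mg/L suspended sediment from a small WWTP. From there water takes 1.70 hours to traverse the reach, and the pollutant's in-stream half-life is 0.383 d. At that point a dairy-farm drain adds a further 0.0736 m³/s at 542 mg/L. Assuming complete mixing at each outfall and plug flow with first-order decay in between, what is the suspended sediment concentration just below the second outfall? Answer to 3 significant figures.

After mixing, C = (1.400·18.00 + 0.09600·115.0) / 1.496 = 36.24/1.496 = 24.22 mg/L; combined flow 1.496 m³/s.
Half-life 0.383 d → k = ln 2 / 0.383 = 1.810 d⁻¹.
Applying C = C₀e^(−kt): 24.22 × 0.8797 = 21.31 mg/L.
Second outfall: C = (1.496·21.31 + 0.07360·542.0)/1.570 = 45.73 mg/L.

45.7 mg/L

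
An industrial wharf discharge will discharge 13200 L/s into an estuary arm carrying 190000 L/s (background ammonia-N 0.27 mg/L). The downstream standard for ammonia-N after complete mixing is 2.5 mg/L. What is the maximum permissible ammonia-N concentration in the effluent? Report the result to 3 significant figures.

At the limit, (Qr·Cr + Qe·Cₑ)/(Qr + Qe) = 2.5:
Cₑ = (203200·2.5 − 190000·0.2700) / 13200 = 34.60 mg/L.

34.6 mg/L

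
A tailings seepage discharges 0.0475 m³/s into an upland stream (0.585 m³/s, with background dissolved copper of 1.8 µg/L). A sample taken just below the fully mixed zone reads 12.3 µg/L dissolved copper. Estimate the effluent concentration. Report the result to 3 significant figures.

142 µg/L

Mass balance: 0.5850·1.800 + 0.04750·Cₑ = 0.6325·12.30
→ Cₑ = (0.6325·12.30 − 0.5850·1.800) / 0.04750 = 141.6 µg/L.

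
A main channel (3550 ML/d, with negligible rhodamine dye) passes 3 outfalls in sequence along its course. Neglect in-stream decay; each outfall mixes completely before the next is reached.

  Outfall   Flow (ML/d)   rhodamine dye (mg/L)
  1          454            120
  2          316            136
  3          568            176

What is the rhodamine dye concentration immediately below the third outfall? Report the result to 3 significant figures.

40.4 mg/L

After outfall 1: Q = 3550 + 454.0 = 4004 ML/d; C = (3550·0 + 454.0·120.0)/4004 = 13.61 mg/L.
After outfall 2: Q = 4004 + 316.0 = 4320 ML/d; C = (4004·13.61 + 316.0·136.0)/4320 = 22.56 mg/L.
After outfall 3: Q = 4320 + 568.0 = 4888 ML/d; C = (4320·22.56 + 568.0·176.0)/4888 = 40.39 mg/L.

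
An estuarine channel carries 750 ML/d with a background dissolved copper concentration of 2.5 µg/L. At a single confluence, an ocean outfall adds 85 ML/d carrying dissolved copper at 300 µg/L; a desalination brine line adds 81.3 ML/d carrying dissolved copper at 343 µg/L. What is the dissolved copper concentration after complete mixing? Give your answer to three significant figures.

Conservation of mass: C = (750.0·2.500 + 85.00·300.0 + 81.30·343.0) / 916.3 = 55260/916.3 = 60.31 µg/L.

60.3 µg/L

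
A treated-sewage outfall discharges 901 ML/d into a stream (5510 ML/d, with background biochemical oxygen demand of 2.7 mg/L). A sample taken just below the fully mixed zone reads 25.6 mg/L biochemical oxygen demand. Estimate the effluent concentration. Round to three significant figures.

166 mg/L

Mass balance: 5510·2.700 + 901.0·Cₑ = 6411·25.60
→ Cₑ = (6411·25.60 − 5510·2.700) / 901.0 = 165.6 mg/L.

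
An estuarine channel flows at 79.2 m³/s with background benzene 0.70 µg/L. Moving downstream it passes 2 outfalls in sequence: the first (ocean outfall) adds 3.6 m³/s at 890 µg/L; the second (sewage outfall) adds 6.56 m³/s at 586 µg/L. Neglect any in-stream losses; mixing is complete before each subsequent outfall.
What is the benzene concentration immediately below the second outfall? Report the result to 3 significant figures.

79.5 µg/L

Below outfall 1: Q → 82.80 m³/s, C = (79.20·0.7000 + 3.600·890.0)/82.80 = 39.37 µg/L.
Below outfall 2: Q → 89.36 m³/s, C = (82.80·39.37 + 6.560·586.0)/89.36 = 79.49 µg/L.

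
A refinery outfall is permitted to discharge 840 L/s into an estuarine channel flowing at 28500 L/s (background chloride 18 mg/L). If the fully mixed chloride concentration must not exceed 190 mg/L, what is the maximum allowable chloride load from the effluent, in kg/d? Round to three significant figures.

Mass balance at the limit: 28500·18.00 + 840.0·Cₑ = 29340·190 → Cₑ = 6026 mg/L.
840.0 L/s = 0.8400 m³/s. Load = 0.8400 m³/s × 6026 g/m³ × 86 400 s/d = 437300 kg/d.

437000 kg/d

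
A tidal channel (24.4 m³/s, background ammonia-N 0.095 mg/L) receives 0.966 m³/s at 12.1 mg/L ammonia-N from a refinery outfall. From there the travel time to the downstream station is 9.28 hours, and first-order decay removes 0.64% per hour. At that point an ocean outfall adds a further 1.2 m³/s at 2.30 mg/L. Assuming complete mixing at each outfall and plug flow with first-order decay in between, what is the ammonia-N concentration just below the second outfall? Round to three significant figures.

0.601 mg/L

Mixed concentration C = ΣQC/ΣQ = (24.40·0.09500 + 0.9660·12.10) / 25.37 = 14.01/25.37 = 0.5522 mg/L; combined flow 25.37 m³/s.
0.64%/h lost → k = −ln(1 − 0.0064) = 0.006421 h⁻¹.
After decay, C = 0.5522 × e^(−kt) = 0.5522 × 0.9422 = 0.5202 mg/L.
At the second outfall, C = (25.37·0.5202 + 1.200·2.300) / (25.37 + 1.200) = 0.6006 mg/L.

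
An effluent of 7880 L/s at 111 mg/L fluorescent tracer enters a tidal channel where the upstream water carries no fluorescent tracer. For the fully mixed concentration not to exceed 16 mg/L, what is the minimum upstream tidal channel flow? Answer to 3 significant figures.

Set C_mix = 16: (Q·0 + 7880·111.0) / (Q + 7880) = 16
→ Q = 7880·(111.0 − 16)/(16 − 0) = 46790 L/s.

46800 L/s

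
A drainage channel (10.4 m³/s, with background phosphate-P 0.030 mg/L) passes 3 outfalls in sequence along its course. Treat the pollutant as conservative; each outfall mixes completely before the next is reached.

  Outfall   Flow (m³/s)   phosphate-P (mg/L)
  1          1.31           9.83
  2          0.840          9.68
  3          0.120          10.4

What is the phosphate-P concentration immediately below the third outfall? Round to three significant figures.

1.78 mg/L

Outfall 1: combined Q = 11.71 m³/s; C = (10.40·0.03000 + 1.310·9.830)/11.71 = 1.126 mg/L.
Outfall 2: combined Q = 12.55 m³/s; C = (11.71·1.126 + 0.8400·9.680)/12.55 = 1.699 mg/L.
Outfall 3: combined Q = 12.67 m³/s; C = (12.55·1.699 + 0.1200·10.40)/12.67 = 1.781 mg/L.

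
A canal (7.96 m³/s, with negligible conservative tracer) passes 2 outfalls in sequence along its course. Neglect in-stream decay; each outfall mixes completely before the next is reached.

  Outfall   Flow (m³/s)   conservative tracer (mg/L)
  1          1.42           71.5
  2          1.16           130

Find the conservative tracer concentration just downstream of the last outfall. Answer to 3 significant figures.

After outfall 1: Q = 7.960 + 1.420 = 9.380 m³/s; C = (7.960·0 + 1.420·71.50)/9.380 = 10.82 mg/L.
After outfall 2: Q = 9.380 + 1.160 = 10.54 m³/s; C = (9.380·10.82 + 1.160·130.0)/10.54 = 23.94 mg/L.

23.9 mg/L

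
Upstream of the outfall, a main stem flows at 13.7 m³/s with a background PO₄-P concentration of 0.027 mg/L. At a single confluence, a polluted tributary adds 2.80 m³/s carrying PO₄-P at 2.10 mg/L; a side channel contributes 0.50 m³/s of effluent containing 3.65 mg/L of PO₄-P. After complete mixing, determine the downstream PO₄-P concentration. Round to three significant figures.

After mixing, C = (13.70·0.02700 + 2.800·2.100 + 0.5000·3.650) / 17.00 = 8.075/17.00 = 0.4750 mg/L.

0.475 mg/L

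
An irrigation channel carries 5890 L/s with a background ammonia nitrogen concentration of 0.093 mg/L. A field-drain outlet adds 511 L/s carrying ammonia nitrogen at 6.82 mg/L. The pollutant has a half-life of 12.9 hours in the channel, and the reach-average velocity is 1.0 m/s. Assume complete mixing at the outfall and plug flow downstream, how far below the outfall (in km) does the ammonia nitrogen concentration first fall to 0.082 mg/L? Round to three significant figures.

137 km

Mass balance: C = (5890·0.09300 + 511.0·6.820) / 6401 = 4033/6401 = 0.6300 mg/L.
Half-life 12.9 h → k = ln 2 / 12.9 = 0.05373 h⁻¹ = 1.290 d⁻¹.
Set 0.6300·exp(−k·t) = 0.082 → t = ln(0.6300/0.082)/k = 136600 s = 37.95 h.
Distance = v·t = 1.0·136600 = 136600 m = 136.6 km.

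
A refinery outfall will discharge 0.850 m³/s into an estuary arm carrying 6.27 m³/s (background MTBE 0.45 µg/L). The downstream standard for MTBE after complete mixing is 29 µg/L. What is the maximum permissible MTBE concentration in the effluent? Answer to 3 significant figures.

240 µg/L

At the limit, (Qr·Cr + Qe·Cₑ)/(Qr + Qe) = 29:
Cₑ = (7.120·29 − 6.270·0.4500) / 0.8500 = 239.6 µg/L.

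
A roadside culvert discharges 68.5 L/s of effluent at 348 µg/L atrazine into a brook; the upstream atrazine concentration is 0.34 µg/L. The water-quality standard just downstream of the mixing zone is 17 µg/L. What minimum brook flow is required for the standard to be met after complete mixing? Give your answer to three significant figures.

1360 L/s

Set C_mix = 17: (Q·0.3400 + 68.50·348.0) / (Q + 68.50) = 17
→ Q = 68.50·(348.0 − 17)/(17 − 0.3400) = 1361 L/s.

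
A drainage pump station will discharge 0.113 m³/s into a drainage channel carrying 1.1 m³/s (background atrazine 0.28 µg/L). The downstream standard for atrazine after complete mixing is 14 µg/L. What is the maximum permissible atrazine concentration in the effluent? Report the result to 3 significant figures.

148 µg/L

At the limit, (Qr·Cr + Qe·Cₑ)/(Qr + Qe) = 14:
Cₑ = (1.213·14 − 1.100·0.2800) / 0.1130 = 147.6 µg/L.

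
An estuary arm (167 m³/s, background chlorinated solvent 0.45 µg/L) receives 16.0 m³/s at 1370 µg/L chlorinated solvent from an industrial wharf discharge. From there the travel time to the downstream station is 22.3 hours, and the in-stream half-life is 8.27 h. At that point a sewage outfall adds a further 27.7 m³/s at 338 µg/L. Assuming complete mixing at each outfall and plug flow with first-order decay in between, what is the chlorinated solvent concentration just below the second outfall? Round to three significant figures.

Flow-weighted average: C = (167.0·0.4500 + 16.00·1370) / 183.0 = 22000/183.0 = 120.2 µg/L; combined flow 183.0 m³/s.
Half-life 8.27 h → k = ln 2 / 8.27 = 0.08381 h⁻¹ = 2.012 d⁻¹.
First-order decay: C = 120.2·exp(−k·t) = 120.2·0.1543 = 18.54 µg/L.
Second outfall: C = (183.0·18.54 + 27.70·338.0)/210.7 = 60.54 µg/L.

60.5 µg/L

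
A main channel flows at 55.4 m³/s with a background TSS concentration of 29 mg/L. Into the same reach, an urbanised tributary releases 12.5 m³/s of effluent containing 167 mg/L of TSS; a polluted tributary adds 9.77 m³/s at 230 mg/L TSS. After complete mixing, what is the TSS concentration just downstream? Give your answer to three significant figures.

Flow-weighted average: C = (55.40·29.00 + 12.50·167.0 + 9.770·230.0) / 77.67 = 5941/77.67 = 76.49 mg/L.

76.5 mg/L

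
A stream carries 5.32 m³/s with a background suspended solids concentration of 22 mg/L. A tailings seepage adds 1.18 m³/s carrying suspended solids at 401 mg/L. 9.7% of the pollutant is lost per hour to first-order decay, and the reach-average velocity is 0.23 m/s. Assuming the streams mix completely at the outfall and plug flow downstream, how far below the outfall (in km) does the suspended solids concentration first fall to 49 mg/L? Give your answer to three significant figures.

5.01 km

Mass balance: C = (5.320·22.00 + 1.180·401.0) / 6.500 = 590.2/6.500 = 90.80 mg/L.
9.7%/h lost → k = −ln(1 − 0.097) = 0.1020 h⁻¹.
Set 90.80·exp(−k·t) = 49 → t = ln(90.80/49)/k = 21770 s = 6.046 h.
Distance = v·t = 0.23·21770 = 5006 m = 5.006 km.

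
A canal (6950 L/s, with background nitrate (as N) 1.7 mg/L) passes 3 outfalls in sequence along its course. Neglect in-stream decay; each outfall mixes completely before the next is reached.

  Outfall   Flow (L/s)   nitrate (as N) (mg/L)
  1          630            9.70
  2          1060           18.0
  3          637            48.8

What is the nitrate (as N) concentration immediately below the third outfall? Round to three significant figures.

7.34 mg/L

Outfall 1: combined Q = 7580 L/s; C = (6950·1.700 + 630.0·9.700)/7580 = 2.365 mg/L.
Outfall 2: combined Q = 8640 L/s; C = (7580·2.365 + 1060·18.00)/8640 = 4.283 mg/L.
Outfall 3: combined Q = 9277 L/s; C = (8640·4.283 + 637.0·48.80)/9277 = 7.340 mg/L.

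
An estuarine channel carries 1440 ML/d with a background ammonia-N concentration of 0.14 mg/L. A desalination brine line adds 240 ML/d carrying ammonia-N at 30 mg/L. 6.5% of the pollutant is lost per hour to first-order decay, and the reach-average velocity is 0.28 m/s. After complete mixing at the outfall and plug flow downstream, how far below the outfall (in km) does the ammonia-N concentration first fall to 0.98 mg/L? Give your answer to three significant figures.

Conservation of mass: C = (1440·0.1400 + 240.0·30.00) / 1680 = 7402/1680 = 4.406 mg/L.
6.5%/h lost → k = −ln(1 − 0.065) = 0.06721 h⁻¹.
Set 4.406·exp(−k·t) = 0.98 → t = ln(4.406/0.98)/k = 80510 s = 22.36 h.
Distance = v·t = 0.28·80510 = 22540 m = 22.54 km.

22.5 km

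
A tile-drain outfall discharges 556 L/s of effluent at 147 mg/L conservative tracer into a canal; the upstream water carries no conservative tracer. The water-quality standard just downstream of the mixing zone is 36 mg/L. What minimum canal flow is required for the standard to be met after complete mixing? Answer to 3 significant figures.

Set C_mix = 36: (Q·0 + 556.0·147.0) / (Q + 556.0) = 36
→ Q = 556.0·(147.0 − 36)/(36 − 0) = 1714 L/s.

1710 L/s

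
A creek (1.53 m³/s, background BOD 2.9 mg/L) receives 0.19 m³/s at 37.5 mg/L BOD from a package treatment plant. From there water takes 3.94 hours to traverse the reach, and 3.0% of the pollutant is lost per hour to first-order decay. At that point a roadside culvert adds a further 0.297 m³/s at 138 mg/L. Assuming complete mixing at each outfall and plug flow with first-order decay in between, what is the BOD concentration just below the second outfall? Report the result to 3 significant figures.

25.4 mg/L

Mass balance: C = (1.530·2.900 + 0.1900·37.50) / 1.720 = 11.56/1.720 = 6.722 mg/L; combined flow 1.720 m³/s.
3.0%/h lost → k = −ln(1 − 0.03) = 0.03046 h⁻¹.
After decay, C = 6.722 × e^(−kt) = 6.722 × 0.8869 = 5.962 mg/L.
At the second outfall, C = (1.720·5.962 + 0.2970·138.0) / (1.720 + 0.2970) = 25.40 mg/L.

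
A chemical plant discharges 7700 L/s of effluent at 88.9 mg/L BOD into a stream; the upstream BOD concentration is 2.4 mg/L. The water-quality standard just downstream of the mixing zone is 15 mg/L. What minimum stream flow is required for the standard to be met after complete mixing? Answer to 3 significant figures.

45200 L/s

Set C_mix = 15: (Q·2.400 + 7700·88.90) / (Q + 7700) = 15
→ Q = 7700·(88.90 − 15)/(15 − 2.400) = 45160 L/s.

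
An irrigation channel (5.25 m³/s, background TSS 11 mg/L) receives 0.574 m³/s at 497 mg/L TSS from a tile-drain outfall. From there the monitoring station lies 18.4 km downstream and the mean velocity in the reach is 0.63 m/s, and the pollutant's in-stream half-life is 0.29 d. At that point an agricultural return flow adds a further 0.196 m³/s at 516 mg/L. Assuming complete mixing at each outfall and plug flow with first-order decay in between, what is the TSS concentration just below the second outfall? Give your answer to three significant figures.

Mixed concentration C = ΣQC/ΣQ = (5.250·11.00 + 0.5740·497.0) / 5.824 = 343.0/5.824 = 58.90 mg/L; combined flow 5.824 m³/s.
Travel time t = 18.4·1000 / 0.63 = 29210 s = 8.113 h.
Half-life 0.29 d → k = ln 2 / 0.29 = 2.390 d⁻¹.
First-order decay: C = 58.90·exp(−k·t) = 58.90·0.4458 = 26.26 mg/L.
Second outfall: C = (5.824·26.26 + 0.1960·516.0)/6.020 = 42.20 mg/L.

42.2 mg/L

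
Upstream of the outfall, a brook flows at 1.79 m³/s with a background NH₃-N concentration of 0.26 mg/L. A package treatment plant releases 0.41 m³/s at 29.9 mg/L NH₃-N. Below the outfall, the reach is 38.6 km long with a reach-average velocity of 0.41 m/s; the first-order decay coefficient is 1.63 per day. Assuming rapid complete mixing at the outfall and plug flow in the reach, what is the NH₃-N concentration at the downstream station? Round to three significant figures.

0.979 mg/L

Flow-weighted average: C = (1.790·0.2600 + 0.4100·29.90) / 2.200 = 12.72/2.200 = 5.784 mg/L.
Travel time t = 38.6·1000 / 0.41 = 94150 s = 26.15 h.
Applying C = C₀e^(−kt): 5.784 × 0.1693 = 0.9791 mg/L.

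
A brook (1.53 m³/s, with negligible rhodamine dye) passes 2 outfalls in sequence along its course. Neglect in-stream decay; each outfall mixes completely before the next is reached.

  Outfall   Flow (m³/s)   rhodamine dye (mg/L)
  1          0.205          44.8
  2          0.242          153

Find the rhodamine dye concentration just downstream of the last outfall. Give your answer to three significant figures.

Outfall 1: combined Q = 1.735 m³/s; C = (1.530·0 + 0.2050·44.80)/1.735 = 5.293 mg/L.
Outfall 2: combined Q = 1.977 m³/s; C = (1.735·5.293 + 0.2420·153.0)/1.977 = 23.37 mg/L.

23.4 mg/L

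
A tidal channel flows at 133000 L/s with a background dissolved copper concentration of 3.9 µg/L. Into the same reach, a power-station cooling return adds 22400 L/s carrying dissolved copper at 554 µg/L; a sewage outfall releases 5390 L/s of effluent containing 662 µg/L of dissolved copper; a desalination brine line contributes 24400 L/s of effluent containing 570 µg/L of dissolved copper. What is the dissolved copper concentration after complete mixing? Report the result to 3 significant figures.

Mixed concentration C = ΣQC/ΣQ = (133000·3.900 + 22400·554.0 + 5390·662.0 + 24400·570.0) / 185200 = 30400000/185200 = 164.2 µg/L.

164 µg/L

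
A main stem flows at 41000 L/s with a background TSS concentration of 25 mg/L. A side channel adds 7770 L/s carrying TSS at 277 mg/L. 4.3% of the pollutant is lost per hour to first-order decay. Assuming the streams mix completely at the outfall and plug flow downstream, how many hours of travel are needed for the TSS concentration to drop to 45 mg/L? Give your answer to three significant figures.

After mixing, C = (41000·25.00 + 7770·277.0) / 48770 = 3177000/48770 = 65.15 mg/L.
4.3%/h lost → k = −ln(1 − 0.043) = 0.04395 h⁻¹.
65.15·exp(−k·t) = 45 → t = ln(65.15/45)/k = 30310 s = 8.418 h.

8.42 h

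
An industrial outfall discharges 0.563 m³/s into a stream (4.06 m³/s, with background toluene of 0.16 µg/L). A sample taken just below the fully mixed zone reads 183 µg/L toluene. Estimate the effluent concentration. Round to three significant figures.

1500 µg/L

Mass balance: 4.060·0.1600 + 0.5630·Cₑ = 4.623·183.0
→ Cₑ = (4.623·183.0 − 4.060·0.1600) / 0.5630 = 1502 µg/L.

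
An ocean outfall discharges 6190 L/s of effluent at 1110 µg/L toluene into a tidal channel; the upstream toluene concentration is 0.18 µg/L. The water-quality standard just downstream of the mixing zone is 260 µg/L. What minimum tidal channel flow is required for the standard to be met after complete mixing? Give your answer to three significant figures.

Set C_mix = 260: (Q·0.1800 + 6190·1110) / (Q + 6190) = 260
→ Q = 6190·(1110 − 260)/(260 − 0.1800) = 20250 L/s.

20300 L/s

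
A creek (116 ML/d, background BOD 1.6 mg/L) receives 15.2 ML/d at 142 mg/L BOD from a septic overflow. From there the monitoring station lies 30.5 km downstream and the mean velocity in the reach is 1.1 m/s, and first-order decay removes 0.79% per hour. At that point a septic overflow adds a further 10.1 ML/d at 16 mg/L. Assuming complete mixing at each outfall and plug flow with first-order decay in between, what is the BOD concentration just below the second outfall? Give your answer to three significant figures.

After mixing, C = (116.0·1.600 + 15.20·142.0) / 131.2 = 2344/131.2 = 17.87 mg/L; combined flow 131.2 ML/d.
Travel time t = 30.5·1000 / 1.1 = 27730 s = 7.702 h.
0.79%/h lost → k = −ln(1 − 0.0079) = 0.007931 h⁻¹.
Decay over the reach: 17.87·exp(−kt) = 17.87·0.9407 = 16.81 mg/L.
Second outfall: C = (131.2·16.81 + 10.10·16.00)/141.3 = 16.75 mg/L.

16.7 mg/L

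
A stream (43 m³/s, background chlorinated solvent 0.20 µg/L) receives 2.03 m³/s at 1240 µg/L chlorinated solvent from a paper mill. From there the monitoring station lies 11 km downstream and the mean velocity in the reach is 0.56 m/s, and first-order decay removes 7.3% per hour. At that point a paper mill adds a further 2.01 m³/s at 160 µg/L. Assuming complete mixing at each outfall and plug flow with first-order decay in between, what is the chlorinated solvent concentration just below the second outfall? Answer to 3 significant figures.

Conservation of mass: C = (43.00·0.2000 + 2.030·1240) / 45.03 = 2526/45.03 = 56.09 µg/L; combined flow 45.03 m³/s.
Travel time t = 11·1000 / 0.56 = 19640 s = 5.456 h.
7.3%/h lost → k = −ln(1 − 0.073) = 0.07580 h⁻¹.
Decay over the reach: 56.09·exp(−kt) = 56.09·0.6613 = 37.09 µg/L.
Second outfall: C = (45.03·37.09 + 2.010·160.0)/47.04 = 42.34 µg/L.

42.3 µg/L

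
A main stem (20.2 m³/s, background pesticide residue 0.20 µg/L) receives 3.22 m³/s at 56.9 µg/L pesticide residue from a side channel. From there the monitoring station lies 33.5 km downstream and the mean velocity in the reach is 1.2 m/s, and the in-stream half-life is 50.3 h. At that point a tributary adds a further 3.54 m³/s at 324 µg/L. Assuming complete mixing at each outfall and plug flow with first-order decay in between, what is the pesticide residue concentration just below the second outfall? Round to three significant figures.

Conservation of mass: C = (20.20·0.2000 + 3.220·56.90) / 23.42 = 187.3/23.42 = 7.996 µg/L; combined flow 23.42 m³/s.
Travel time t = 33.5·1000 / 1.2 = 27920 s = 7.755 h.
Half-life 50.3 h → k = ln 2 / 50.3 = 0.01378 h⁻¹ = 0.3307 d⁻¹.
Decay over the reach: 7.996·exp(−kt) = 7.996·0.8987 = 7.185 µg/L.
At the second outfall, C = (23.42·7.185 + 3.540·324.0) / (23.42 + 3.540) = 48.78 µg/L.

48.8 µg/L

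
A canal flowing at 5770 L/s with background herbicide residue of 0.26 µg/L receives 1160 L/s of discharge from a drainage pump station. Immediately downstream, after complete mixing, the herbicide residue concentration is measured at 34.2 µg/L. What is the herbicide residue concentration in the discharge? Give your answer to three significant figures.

Mass balance: 5770·0.2600 + 1160·Cₑ = 6930·34.20
→ Cₑ = (6930·34.20 − 5770·0.2600) / 1160 = 203.0 µg/L.

203 µg/L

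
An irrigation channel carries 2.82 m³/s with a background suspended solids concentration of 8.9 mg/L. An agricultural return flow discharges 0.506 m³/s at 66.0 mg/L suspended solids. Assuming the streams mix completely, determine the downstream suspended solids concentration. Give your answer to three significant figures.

Mass balance: C = (2.820·8.900 + 0.5060·66.00) / 3.326 = 58.49/3.326 = 17.59 mg/L.

17.6 mg/L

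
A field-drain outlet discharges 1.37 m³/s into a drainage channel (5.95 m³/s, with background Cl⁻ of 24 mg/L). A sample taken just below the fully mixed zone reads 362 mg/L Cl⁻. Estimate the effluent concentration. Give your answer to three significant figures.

Mass balance: 5.950·24.00 + 1.370·Cₑ = 7.320·362.0
→ Cₑ = (7.320·362.0 − 5.950·24.00) / 1.370 = 1830 mg/L.

1830 mg/L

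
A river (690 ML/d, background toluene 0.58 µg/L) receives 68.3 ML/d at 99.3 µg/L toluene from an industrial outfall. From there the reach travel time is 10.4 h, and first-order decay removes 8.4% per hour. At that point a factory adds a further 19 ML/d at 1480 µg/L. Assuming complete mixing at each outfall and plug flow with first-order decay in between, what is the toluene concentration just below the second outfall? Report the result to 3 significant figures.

After mixing, C = (690.0·0.5800 + 68.30·99.30) / 758.3 = 7182/758.3 = 9.472 µg/L; combined flow 758.3 ML/d.
8.4%/h lost → k = −ln(1 − 0.084) = 0.08774 h⁻¹.
Decay over the reach: 9.472·exp(−kt) = 9.472·0.4015 = 3.803 µg/L.
At the second outfall, C = (758.3·3.803 + 19.00·1480) / (758.3 + 19.00) = 39.89 µg/L.

39.9 µg/L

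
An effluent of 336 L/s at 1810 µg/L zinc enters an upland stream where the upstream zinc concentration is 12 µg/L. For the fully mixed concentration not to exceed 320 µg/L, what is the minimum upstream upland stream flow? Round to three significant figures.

Set C_mix = 320: (Q·12.00 + 336.0·1810) / (Q + 336.0) = 320
→ Q = 336.0·(1810 − 320)/(320 − 12.00) = 1625 L/s.

1630 L/s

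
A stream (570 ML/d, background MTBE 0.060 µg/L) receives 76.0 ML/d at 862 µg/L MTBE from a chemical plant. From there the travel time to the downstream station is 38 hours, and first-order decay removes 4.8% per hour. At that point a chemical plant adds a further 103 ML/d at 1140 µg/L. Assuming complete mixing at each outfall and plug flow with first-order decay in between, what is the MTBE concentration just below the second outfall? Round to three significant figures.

Flow-weighted average: C = (570.0·0.06000 + 76.00·862.0) / 646.0 = 65550/646.0 = 101.5 µg/L; combined flow 646.0 ML/d.
4.8%/h lost → k = −ln(1 − 0.048) = 0.04919 h⁻¹.
Applying C = C₀e^(−kt): 101.5 × 0.1542 = 15.65 µg/L.
At the second outfall, C = (646.0·15.65 + 103.0·1140) / (646.0 + 103.0) = 170.3 µg/L.

170 µg/L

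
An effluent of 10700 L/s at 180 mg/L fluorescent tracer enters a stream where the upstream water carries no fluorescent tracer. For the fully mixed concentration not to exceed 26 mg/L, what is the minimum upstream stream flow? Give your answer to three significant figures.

63400 L/s

Set C_mix = 26: (Q·0 + 10700·180.0) / (Q + 10700) = 26
→ Q = 10700·(180.0 − 26)/(26 − 0) = 63380 L/s.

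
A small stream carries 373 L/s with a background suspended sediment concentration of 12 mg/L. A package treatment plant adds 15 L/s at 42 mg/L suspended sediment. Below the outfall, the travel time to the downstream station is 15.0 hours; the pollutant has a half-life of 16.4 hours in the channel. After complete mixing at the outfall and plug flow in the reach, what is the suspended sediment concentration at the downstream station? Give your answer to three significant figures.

6.98 mg/L

Conservation of mass: C = (373.0·12.00 + 15.00·42.00) / 388.0 = 5106/388.0 = 13.16 mg/L.
Half-life 16.4 h → k = ln 2 / 16.4 = 0.04227 h⁻¹ = 1.014 d⁻¹.
Applying C = C₀e^(−kt): 13.16 × 0.5305 = 6.981 mg/L.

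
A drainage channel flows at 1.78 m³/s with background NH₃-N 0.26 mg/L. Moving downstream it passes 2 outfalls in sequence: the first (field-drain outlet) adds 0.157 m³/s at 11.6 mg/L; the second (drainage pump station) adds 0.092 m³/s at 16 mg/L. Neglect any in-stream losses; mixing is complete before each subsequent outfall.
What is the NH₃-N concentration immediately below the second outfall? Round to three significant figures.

1.85 mg/L

After outfall 1: Q = 1.780 + 0.1570 = 1.937 m³/s; C = (1.780·0.2600 + 0.1570·11.60)/1.937 = 1.179 mg/L.
After outfall 2: Q = 1.937 + 0.09200 = 2.029 m³/s; C = (1.937·1.179 + 0.09200·16.00)/2.029 = 1.851 mg/L.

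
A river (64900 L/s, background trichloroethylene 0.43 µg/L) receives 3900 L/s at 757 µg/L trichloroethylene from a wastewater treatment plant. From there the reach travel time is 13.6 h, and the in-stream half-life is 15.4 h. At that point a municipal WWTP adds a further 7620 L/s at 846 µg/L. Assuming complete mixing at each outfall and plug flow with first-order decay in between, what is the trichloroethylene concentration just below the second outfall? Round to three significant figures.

Flow-weighted average: C = (64900·0.4300 + 3900·757.0) / 68800 = 2980000/68800 = 43.32 µg/L; combined flow 68800 L/s.
Half-life 15.4 h → k = ln 2 / 15.4 = 0.04501 h⁻¹ = 1.080 d⁻¹.
Decay over the reach: 43.32·exp(−kt) = 43.32·0.5422 = 23.49 µg/L.
Second outfall: C = (68800·23.49 + 7620·846.0)/76420 = 105.5 µg/L.

106 µg/L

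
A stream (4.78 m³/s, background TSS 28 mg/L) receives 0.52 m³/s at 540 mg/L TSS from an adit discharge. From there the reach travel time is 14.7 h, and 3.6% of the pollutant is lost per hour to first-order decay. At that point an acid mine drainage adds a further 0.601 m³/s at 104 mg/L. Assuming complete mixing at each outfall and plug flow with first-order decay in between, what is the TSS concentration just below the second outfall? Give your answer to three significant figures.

Mass balance: C = (4.780·28.00 + 0.5200·540.0) / 5.300 = 414.6/5.300 = 78.23 mg/L; combined flow 5.300 m³/s.
3.6%/h lost → k = −ln(1 − 0.036) = 0.03666 h⁻¹.
First-order decay: C = 78.23·exp(−k·t) = 78.23·0.5834 = 45.64 mg/L.
Second outfall: C = (5.300·45.64 + 0.6010·104.0)/5.901 = 51.58 mg/L.

51.6 mg/L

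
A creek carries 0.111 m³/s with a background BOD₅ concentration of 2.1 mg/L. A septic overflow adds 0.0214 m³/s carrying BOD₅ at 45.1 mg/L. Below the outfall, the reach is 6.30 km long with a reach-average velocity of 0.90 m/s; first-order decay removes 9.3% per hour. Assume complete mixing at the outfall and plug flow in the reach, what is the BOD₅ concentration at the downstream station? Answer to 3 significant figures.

After mixing, C = (0.1110·2.100 + 0.02140·45.10) / 0.1324 = 1.198/0.1324 = 9.050 mg/L.
Travel time t = 6.30·1000 / 0.90 = 7000 s = 1.944 h.
9.3%/h lost → k = −ln(1 − 0.093) = 0.09761 h⁻¹.
Applying C = C₀e^(−kt): 9.050 × 0.8271 = 7.486 mg/L.

7.49 mg/L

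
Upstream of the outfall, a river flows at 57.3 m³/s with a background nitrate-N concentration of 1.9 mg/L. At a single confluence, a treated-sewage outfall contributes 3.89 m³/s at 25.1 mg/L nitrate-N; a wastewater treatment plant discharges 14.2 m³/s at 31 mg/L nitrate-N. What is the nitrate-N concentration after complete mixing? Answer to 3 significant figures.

8.58 mg/L

Mass balance: C = (57.30·1.900 + 3.890·25.10 + 14.20·31.00) / 75.39 = 646.7/75.39 = 8.578 mg/L.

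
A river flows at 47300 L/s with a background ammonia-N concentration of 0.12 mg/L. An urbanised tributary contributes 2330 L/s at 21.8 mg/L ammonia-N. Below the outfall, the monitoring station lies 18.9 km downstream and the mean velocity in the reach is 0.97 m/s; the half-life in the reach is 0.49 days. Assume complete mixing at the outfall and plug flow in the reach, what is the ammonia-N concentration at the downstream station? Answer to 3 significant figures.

0.827 mg/L

Conservation of mass: C = (47300·0.1200 + 2330·21.80) / 49630 = 56470/49630 = 1.138 mg/L.
Travel time t = 18.9·1000 / 0.97 = 19480 s = 5.412 h.
Half-life 0.49 d → k = ln 2 / 0.49 = 1.415 d⁻¹.
Applying C = C₀e^(−kt): 1.138 × 0.7269 = 0.8270 mg/L.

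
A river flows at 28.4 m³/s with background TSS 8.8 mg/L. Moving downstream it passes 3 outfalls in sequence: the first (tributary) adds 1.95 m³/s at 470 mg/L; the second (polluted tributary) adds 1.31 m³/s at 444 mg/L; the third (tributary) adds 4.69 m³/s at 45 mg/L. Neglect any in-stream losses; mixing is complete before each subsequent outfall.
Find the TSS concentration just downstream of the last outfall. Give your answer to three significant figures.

Outfall 1: combined Q = 30.35 m³/s; C = (28.40·8.800 + 1.950·470.0)/30.35 = 38.43 mg/L.
Outfall 2: combined Q = 31.66 m³/s; C = (30.35·38.43 + 1.310·444.0)/31.66 = 55.21 mg/L.
Outfall 3: combined Q = 36.35 m³/s; C = (31.66·55.21 + 4.690·45.00)/36.35 = 53.90 mg/L.

53.9 mg/L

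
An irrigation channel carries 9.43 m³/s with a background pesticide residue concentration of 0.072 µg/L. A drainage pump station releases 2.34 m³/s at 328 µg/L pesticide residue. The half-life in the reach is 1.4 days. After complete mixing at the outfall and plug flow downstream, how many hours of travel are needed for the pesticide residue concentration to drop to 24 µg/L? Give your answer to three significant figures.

48.5 h

Mass balance: C = (9.430·0.07200 + 2.340·328.0) / 11.77 = 768.2/11.77 = 65.27 µg/L.
Half-life 1.4 d → k = ln 2 / 1.4 = 0.4951 d⁻¹.
65.27·exp(−k·t) = 24 → t = ln(65.27/24)/k = 174600 s = 48.50 h.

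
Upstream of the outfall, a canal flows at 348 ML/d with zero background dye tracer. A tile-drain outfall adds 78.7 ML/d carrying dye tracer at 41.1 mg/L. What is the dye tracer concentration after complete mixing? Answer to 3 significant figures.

7.58 mg/L

After mixing, C = (348.0·0 + 78.70·41.10) / 426.7 = 3235/426.7 = 7.580 mg/L.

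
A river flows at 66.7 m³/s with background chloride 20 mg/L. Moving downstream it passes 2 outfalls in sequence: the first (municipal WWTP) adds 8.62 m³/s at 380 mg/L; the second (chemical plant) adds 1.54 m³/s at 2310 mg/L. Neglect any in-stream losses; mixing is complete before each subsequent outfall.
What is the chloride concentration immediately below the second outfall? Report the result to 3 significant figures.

106 mg/L

Outfall 1: combined Q = 75.32 m³/s; C = (66.70·20.00 + 8.620·380.0)/75.32 = 61.20 mg/L.
Outfall 2: combined Q = 76.86 m³/s; C = (75.32·61.20 + 1.540·2310)/76.86 = 106.3 mg/L.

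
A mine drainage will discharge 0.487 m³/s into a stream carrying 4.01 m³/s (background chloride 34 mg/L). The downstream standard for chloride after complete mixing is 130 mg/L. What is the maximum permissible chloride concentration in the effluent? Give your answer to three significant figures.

At the limit, (Qr·Cr + Qe·Cₑ)/(Qr + Qe) = 130:
Cₑ = (4.497·130 − 4.010·34.00) / 0.4870 = 920.5 mg/L.

920 mg/L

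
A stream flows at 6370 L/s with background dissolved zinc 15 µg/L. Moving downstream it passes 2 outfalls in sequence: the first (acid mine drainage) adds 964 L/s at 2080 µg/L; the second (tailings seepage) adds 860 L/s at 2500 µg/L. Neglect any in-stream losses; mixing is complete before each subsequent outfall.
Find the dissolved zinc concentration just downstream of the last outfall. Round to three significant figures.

Outfall 1: combined Q = 7334 L/s; C = (6370·15.00 + 964.0·2080)/7334 = 286.4 µg/L.
Outfall 2: combined Q = 8194 L/s; C = (7334·286.4 + 860.0·2500)/8194 = 518.8 µg/L.

519 µg/L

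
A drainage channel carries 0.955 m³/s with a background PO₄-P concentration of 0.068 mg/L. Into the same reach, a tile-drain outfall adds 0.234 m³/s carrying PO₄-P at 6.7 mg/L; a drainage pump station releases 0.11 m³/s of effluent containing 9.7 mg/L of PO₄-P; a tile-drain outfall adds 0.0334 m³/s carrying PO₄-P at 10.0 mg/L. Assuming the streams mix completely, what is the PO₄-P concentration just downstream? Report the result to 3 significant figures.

2.28 mg/L

Mass balance: C = (0.9550·0.06800 + 0.2340·6.700 + 0.1100·9.700 + 0.03340·10.00) / 1.332 = 3.034/1.332 = 2.277 mg/L.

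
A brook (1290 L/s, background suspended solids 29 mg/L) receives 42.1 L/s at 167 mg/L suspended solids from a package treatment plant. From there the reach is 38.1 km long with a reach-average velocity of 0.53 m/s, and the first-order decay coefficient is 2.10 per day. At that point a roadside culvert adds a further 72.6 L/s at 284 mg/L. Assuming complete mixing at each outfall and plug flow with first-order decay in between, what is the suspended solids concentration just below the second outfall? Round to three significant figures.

20.2 mg/L

Mass balance: C = (1290·29.00 + 42.10·167.0) / 1332 = 44440/1332 = 33.36 mg/L; combined flow 1332 L/s.
Travel time t = 38.1·1000 / 0.53 = 71890 s = 19.97 h.
Applying C = C₀e^(−kt): 33.36 × 0.1743 = 5.813 mg/L.
At the second outfall, C = (1332·5.813 + 72.60·284.0) / (1332 + 72.60) = 20.19 mg/L.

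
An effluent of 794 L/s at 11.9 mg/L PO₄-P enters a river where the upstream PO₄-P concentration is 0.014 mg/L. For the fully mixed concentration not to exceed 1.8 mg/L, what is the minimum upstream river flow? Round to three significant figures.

Set C_mix = 1.8: (Q·0.01400 + 794.0·11.90) / (Q + 794.0) = 1.8
→ Q = 794.0·(11.90 − 1.8)/(1.8 − 0.01400) = 4490 L/s.

4490 L/s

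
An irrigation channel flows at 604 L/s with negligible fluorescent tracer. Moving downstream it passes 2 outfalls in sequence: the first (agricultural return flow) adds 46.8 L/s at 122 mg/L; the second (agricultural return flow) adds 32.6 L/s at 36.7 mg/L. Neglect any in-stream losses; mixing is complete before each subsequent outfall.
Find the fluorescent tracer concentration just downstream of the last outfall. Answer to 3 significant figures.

10.1 mg/L

Outfall 1: combined Q = 650.8 L/s; C = (604.0·0 + 46.80·122.0)/650.8 = 8.773 mg/L.
Outfall 2: combined Q = 683.4 L/s; C = (650.8·8.773 + 32.60·36.70)/683.4 = 10.11 mg/L.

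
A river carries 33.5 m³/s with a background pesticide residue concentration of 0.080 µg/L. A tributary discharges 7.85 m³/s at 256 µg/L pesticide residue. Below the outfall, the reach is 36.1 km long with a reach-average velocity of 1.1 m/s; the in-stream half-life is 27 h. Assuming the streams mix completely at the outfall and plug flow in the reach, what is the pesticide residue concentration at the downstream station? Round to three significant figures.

38.5 µg/L

Mixed concentration C = ΣQC/ΣQ = (33.50·0.08000 + 7.850·256.0) / 41.35 = 2012/41.35 = 48.66 µg/L.
Travel time t = 36.1·1000 / 1.1 = 32820 s = 9.116 h.
Half-life 27 h → k = ln 2 / 27 = 0.02567 h⁻¹ = 0.6161 d⁻¹.
Decay over the reach: 48.66·exp(−kt) = 48.66·0.7913 = 38.51 µg/L.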